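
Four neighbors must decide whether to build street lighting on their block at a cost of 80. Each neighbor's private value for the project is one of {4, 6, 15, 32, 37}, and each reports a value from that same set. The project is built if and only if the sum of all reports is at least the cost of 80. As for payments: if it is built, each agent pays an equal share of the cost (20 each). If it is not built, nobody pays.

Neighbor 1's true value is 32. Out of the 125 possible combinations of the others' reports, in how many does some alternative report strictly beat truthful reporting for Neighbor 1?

13

Others report (4, 4, 37): truth gives 0; report 37 gives 12 > 0. Violating.
Others report (4, 6, 37): truth gives 0; report 37 gives 12 > 0. Violating.
Others report (4, 37, 4): truth gives 0; report 37 gives 12 > 0. Violating.
Others report (4, 37, 6): truth gives 0; report 37 gives 12 > 0. Violating.
Others report (4, 4, 4): truth gives 0; no alternative beats it.
Others report (4, 4, 6): truth gives 0; no alternative beats it.
(Checking all 125 profiles: 13 have a profitable deviation, 112 do not.)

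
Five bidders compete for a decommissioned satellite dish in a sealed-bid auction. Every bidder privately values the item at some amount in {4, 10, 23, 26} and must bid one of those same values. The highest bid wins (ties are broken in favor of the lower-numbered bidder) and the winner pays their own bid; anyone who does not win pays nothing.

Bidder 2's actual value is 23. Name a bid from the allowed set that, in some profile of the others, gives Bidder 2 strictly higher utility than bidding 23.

10

Suppose Bidder 1 bids 4, Bidder 3 bids 4, Bidder 4 bids 4 and Bidder 5 bids 4.
Bid 23: wins, pays 23, utility 23 - 23 = 0.
Bid 10: wins, pays 10, utility 23 - 10 = 13.
So bidding 10 beats truth here (13 > 0).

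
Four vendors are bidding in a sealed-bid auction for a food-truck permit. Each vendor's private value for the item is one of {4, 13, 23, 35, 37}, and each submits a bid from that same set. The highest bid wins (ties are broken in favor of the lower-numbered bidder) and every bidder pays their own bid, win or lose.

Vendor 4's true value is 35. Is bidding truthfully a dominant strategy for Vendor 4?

Consider the case where Vendor 1 bids 4, Vendor 2 bids 4 and Vendor 3 bids 4.
Truthful bid 35: wins, pays 35, utility 35 - 35 = 0.
Bid 13 instead: wins, pays 13, utility 35 - 13 = 22.
Since 22 > 0, bidding 13 is strictly better here, so truthful bidding is not dominant.

No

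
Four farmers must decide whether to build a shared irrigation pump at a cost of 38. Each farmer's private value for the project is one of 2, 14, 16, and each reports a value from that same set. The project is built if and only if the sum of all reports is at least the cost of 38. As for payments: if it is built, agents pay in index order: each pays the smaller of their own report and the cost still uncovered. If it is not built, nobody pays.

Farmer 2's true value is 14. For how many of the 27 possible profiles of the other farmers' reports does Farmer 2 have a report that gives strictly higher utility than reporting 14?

Others report (14, 14, 14): truth gives 0; report 2 gives 12 > 0. Violating.
Others report (14, 14, 16): truth gives 0; report 2 gives 12 > 0. Violating.
Others report (14, 16, 14): truth gives 0; report 2 gives 12 > 0. Violating.
Others report (14, 16, 16): truth gives 0; report 2 gives 12 > 0. Violating.
Others report (2, 2, 2): truth gives 0; no alternative beats it.
Others report (2, 2, 14): truth gives 0; no alternative beats it.
(Checking all 27 profiles: 8 have a profitable deviation, 19 do not.)

8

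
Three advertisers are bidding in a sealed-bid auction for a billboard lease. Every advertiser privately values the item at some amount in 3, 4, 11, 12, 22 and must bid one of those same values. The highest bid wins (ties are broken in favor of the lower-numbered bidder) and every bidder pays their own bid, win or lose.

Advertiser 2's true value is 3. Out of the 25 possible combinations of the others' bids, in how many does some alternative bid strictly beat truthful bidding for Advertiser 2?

Others bid (3, 3): truth gives -3; bid 4 gives -1 > -3. Violating.
Others bid (3, 4): truth gives -3; bid 4 gives -1 > -3. Violating.
Others bid (3, 11): truth gives -3; no alternative beats it.
Others bid (3, 12): truth gives -3; no alternative beats it.
(Checking all 25 profiles: 2 have a profitable deviation, 23 do not.)

2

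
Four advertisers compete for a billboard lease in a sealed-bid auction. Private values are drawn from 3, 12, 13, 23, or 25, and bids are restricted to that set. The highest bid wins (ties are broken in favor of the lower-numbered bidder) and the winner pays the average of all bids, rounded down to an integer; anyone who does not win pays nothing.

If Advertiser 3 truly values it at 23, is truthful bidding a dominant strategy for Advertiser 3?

Consider the case where Advertiser 1 bids 3, Advertiser 2 bids 3 and Advertiser 4 bids 3.
Truthful bid 23: wins, pays 8, utility 23 - 8 = 15.
Bid 12 instead: wins, pays 5, utility 23 - 5 = 18.
Since 18 > 15, bidding 12 is strictly better here, so truthful bidding is not dominant.

No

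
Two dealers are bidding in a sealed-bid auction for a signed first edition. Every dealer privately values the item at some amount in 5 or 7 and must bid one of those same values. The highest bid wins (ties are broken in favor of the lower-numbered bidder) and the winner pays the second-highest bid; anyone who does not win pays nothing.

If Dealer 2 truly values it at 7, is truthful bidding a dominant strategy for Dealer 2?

Yes

Check each profile of the others' bids and compare truth against every alternative bid.
Others bid (5): truth gives 2, best alternative gives 0.
Others bid (7): truth gives 0, best alternative gives 0.
In every case the truthful bid is at least as good as any alternative, so it is a dominant strategy.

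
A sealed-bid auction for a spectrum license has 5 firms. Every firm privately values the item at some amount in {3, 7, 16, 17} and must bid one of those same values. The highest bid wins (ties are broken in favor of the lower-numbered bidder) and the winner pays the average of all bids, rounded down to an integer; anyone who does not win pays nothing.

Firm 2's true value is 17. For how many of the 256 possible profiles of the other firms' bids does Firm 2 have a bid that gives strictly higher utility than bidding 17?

Others bid (3, 3, 3, 3): truth gives 12; bid 7 gives 14 > 12. Violating.
Others bid (3, 3, 3, 7): truth gives 11; bid 7 gives 13 > 11. Violating.
Others bid (3, 3, 7, 3): truth gives 11; bid 7 gives 13 > 11. Violating.
Others bid (3, 3, 7, 7): truth gives 10; bid 7 gives 12 > 10. Violating.
Others bid (3, 3, 3, 16): truth gives 9; no alternative beats it.
Others bid (3, 3, 3, 17): truth gives 9; no alternative beats it.
(Checking all 256 profiles: 21 have a profitable deviation, 235 do not.)

21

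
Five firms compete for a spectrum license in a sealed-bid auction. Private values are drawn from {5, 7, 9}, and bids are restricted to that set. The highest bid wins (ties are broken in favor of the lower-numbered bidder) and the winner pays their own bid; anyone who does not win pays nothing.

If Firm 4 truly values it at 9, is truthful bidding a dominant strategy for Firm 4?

No

Consider the case where Firm 1 bids 5, Firm 2 bids 5, Firm 3 bids 5 and Firm 5 bids 5.
Truthful bid 9: wins, pays 9, utility 9 - 9 = 0.
Bid 7 instead: wins, pays 7, utility 9 - 7 = 2.
Since 2 > 0, bidding 7 is strictly better here, so truthful bidding is not dominant.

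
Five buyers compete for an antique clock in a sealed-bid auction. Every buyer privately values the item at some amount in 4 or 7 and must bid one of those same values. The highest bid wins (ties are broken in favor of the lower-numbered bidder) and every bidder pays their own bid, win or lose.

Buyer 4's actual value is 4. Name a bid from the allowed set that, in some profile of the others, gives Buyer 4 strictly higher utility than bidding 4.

Suppose Buyer 1 bids 4, Buyer 2 bids 4, Buyer 3 bids 4 and Buyer 5 bids 4.
Bid 4: loses but pays 4, utility -4.
Bid 7: wins, pays 7, utility 4 - 7 = -3.
So bidding 7 beats truth here (-3 > -4).

7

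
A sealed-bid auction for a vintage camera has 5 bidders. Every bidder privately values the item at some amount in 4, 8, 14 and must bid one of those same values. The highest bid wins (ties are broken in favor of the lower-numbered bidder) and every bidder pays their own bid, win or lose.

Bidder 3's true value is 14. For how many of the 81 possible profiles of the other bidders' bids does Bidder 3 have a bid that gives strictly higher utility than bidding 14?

Others bid (4, 4, 4, 4): truth gives 0; bid 8 gives 6 > 0. Violating.
Others bid (4, 4, 4, 8): truth gives 0; bid 8 gives 6 > 0. Violating.
Others bid (4, 4, 8, 4): truth gives 0; bid 8 gives 6 > 0. Violating.
Others bid (4, 4, 8, 8): truth gives 0; bid 8 gives 6 > 0. Violating.
Others bid (4, 4, 4, 14): truth gives 0; no alternative beats it.
Others bid (4, 4, 8, 14): truth gives 0; no alternative beats it.
(Checking all 81 profiles: 49 have a profitable deviation, 32 do not.)

49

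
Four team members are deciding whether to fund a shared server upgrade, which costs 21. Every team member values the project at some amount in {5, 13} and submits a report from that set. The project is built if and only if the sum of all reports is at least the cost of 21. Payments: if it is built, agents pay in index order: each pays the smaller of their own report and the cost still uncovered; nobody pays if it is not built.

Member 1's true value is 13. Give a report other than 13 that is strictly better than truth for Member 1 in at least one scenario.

Suppose Member 2 reports 5, Member 3 reports 5 and Member 4 reports 13.
Report 13: project built, pays 13, utility 13 - 13 = 0.
Report 5: project built, pays 5, utility 13 - 5 = 8.
So reporting 5 beats truth here (8 > 0).

5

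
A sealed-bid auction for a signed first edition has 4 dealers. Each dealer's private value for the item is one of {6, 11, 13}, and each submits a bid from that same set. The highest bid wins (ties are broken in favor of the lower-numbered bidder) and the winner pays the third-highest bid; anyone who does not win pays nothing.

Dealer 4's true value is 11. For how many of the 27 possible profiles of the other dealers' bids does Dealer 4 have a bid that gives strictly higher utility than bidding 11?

3

Others bid (6, 6, 11): truth gives 0; bid 13 gives 5 > 0. Violating.
Others bid (6, 11, 6): truth gives 0; bid 13 gives 5 > 0. Violating.
Others bid (11, 6, 6): truth gives 0; bid 13 gives 5 > 0. Violating.
Others bid (6, 6, 6): truth gives 5; no alternative beats it.
Others bid (6, 6, 13): truth gives 0; no alternative beats it.
(Checking all 27 profiles: 3 have a profitable deviation, 24 do not.)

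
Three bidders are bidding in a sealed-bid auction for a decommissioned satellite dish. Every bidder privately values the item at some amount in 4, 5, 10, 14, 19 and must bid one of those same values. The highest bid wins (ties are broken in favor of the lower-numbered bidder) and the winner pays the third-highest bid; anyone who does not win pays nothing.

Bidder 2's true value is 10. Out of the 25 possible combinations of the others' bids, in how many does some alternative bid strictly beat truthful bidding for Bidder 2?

8

Others bid (4, 14): truth gives 0; bid 14 gives 6 > 0. Violating.
Others bid (4, 19): truth gives 0; bid 19 gives 6 > 0. Violating.
Others bid (5, 14): truth gives 0; bid 14 gives 5 > 0. Violating.
Others bid (5, 19): truth gives 0; bid 19 gives 5 > 0. Violating.
Others bid (4, 4): truth gives 6; no alternative beats it.
Others bid (4, 5): truth gives 6; no alternative beats it.
(Checking all 25 profiles: 8 have a profitable deviation, 17 do not.)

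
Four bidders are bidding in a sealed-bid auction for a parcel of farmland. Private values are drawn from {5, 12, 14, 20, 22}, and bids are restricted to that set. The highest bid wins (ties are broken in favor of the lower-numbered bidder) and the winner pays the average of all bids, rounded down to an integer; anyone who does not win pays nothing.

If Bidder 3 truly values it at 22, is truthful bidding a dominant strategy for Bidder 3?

No

Consider the case where Bidder 1 bids 5, Bidder 2 bids 5 and Bidder 4 bids 5.
Truthful bid 22: wins, pays 9, utility 22 - 9 = 13.
Bid 12 instead: wins, pays 6, utility 22 - 6 = 16.
Since 16 > 13, bidding 12 is strictly better here, so truthful bidding is not dominant.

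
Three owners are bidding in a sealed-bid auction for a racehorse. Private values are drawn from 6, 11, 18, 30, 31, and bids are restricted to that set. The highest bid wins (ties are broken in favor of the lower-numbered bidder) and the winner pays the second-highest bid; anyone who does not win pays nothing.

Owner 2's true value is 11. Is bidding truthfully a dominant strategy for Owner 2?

Check each profile of the others' bids and compare truth against every alternative bid.
Others bid (6, 6): truth gives 5, best alternative gives 5.
Others bid (6, 11): truth gives 0, best alternative gives 0.
Others bid (6, 18): truth gives 0, best alternative gives 0.
Others bid (6, 30): truth gives 0, best alternative gives 0.
Others bid (6, 31): truth gives 0, best alternative gives 0.
Others bid (11, 6): truth gives 0, best alternative gives 0.
(Remaining 19 profiles checked similarly; truth is weakly best in each.)
In every case the truthful bid is at least as good as any alternative, so it is a dominant strategy.

Yes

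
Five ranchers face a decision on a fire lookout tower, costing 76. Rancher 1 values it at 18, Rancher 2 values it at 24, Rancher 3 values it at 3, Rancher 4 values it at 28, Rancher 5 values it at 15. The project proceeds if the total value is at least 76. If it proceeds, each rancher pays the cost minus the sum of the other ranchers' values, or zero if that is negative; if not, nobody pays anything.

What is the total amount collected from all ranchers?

37

Total value 88 ≥ cost 76, so it is built.
Rancher 1: others sum to 70; max(0, 76 - 70) = 6.
Rancher 2: others sum to 64; max(0, 76 - 64) = 12.
Rancher 3: others sum to 85; max(0, 76 - 85) = 0.
Rancher 4: others sum to 60; max(0, 76 - 60) = 16.
Rancher 5: others sum to 73; max(0, 76 - 73) = 3.
Total collected = 6 + 12 + 0 + 16 + 3 = 37.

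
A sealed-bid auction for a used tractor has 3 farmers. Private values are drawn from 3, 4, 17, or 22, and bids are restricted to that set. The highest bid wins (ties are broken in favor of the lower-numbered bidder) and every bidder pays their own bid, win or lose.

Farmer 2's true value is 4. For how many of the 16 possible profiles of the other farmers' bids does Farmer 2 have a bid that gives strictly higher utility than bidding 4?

14

Others bid (3, 17): truth gives -4; bid 3 gives -3 > -4. Violating.
Others bid (3, 22): truth gives -4; bid 3 gives -3 > -4. Violating.
Others bid (4, 3): truth gives -4; bid 3 gives -3 > -4. Violating.
Others bid (4, 4): truth gives -4; bid 3 gives -3 > -4. Violating.
Others bid (3, 3): truth gives 0; no alternative beats it.
Others bid (3, 4): truth gives 0; no alternative beats it.
(Checking all 16 profiles: 14 have a profitable deviation, 2 do not.)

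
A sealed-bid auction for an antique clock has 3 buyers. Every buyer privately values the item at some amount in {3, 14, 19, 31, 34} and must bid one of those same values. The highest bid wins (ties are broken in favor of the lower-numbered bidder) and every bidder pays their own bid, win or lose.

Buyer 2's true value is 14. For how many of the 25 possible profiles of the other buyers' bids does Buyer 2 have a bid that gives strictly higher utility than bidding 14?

23

Others bid (3, 19): truth gives -14; bid 3 gives -3 > -14. Violating.
Others bid (3, 31): truth gives -14; bid 3 gives -3 > -14. Violating.
Others bid (3, 34): truth gives -14; bid 3 gives -3 > -14. Violating.
Others bid (14, 3): truth gives -14; bid 3 gives -3 > -14. Violating.
Others bid (3, 3): truth gives 0; no alternative beats it.
Others bid (3, 14): truth gives 0; no alternative beats it.
(Checking all 25 profiles: 23 have a profitable deviation, 2 do not.)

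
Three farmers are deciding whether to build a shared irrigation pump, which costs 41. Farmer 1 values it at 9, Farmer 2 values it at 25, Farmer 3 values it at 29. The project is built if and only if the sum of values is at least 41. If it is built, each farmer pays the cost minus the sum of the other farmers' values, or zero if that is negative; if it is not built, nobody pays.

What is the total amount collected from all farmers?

10

Total value 63 ≥ cost 41, so it is built.
Farmer 1: others sum to 54; max(0, 41 - 54) = 0.
Farmer 2: others sum to 38; max(0, 41 - 38) = 3.
Farmer 3: others sum to 34; max(0, 41 - 34) = 7.
Total collected = 0 + 3 + 7 = 10.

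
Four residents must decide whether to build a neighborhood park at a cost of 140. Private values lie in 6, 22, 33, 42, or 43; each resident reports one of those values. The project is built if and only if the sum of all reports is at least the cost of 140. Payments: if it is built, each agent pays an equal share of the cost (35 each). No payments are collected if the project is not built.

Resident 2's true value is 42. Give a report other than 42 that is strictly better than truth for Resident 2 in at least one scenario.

43

Suppose Resident 1 reports 22, Resident 3 reports 33 and Resident 4 reports 42.
Report 42: project not built, utility 0.
Report 43: project built, pays 35, utility 42 - 35 = 7.
So reporting 43 beats truth here (7 > 0).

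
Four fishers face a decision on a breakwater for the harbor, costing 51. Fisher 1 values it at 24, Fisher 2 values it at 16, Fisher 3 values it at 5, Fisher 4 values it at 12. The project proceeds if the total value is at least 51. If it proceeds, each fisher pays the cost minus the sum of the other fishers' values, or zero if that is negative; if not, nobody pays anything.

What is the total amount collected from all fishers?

Total value 57 ≥ cost 51, so it is built.
Fisher 1: others sum to 33; max(0, 51 - 33) = 18.
Fisher 2: others sum to 41; max(0, 51 - 41) = 10.
Fisher 3: others sum to 52; max(0, 51 - 52) = 0.
Fisher 4: others sum to 45; max(0, 51 - 45) = 6.
Total collected = 18 + 10 + 0 + 6 = 34.

34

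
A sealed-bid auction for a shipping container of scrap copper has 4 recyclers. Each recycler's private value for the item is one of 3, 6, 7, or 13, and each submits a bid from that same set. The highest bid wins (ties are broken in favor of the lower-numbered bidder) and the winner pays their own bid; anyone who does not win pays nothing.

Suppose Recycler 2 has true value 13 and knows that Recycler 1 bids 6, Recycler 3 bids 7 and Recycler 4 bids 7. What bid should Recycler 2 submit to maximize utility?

7

Bid 3: loses, pays 0, utility 0.
Bid 6: loses, pays 0, utility 0.
Bid 7: wins, pays 7, utility 13 - 7 = 6.
Bid 13: wins, pays 13, utility 13 - 13 = 0.
The best choice is 7 with utility 6.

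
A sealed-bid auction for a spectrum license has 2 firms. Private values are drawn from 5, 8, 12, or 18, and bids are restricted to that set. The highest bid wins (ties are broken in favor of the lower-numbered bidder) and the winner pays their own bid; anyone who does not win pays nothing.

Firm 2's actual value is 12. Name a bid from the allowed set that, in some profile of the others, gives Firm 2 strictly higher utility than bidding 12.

Suppose Firm 1 bids 5.
Bid 12: wins, pays 12, utility 12 - 12 = 0.
Bid 8: wins, pays 8, utility 12 - 8 = 4.
So bidding 8 beats truth here (4 > 0).

8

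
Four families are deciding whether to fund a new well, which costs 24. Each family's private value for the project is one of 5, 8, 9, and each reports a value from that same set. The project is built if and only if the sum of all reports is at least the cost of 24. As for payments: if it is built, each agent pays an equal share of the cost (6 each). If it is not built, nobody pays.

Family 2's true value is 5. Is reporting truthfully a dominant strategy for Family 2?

Check each profile of the others' reports and compare truth against every alternative report.
Others report (5, 5, 8): truth gives 0, best alternative gives -1.
Others report (5, 8, 5): truth gives 0, best alternative gives -1.
Others report (8, 5, 5): truth gives 0, best alternative gives -1.
Others report (5, 5, 9): truth gives -1, best alternative gives -1.
Others report (5, 8, 8): truth gives -1, best alternative gives -1.
Others report (5, 8, 9): truth gives -1, best alternative gives -1.
(Remaining 21 profiles checked similarly; truth is weakly best in each.)
In every case the truthful report is at least as good as any alternative, so it is a dominant strategy.

Yes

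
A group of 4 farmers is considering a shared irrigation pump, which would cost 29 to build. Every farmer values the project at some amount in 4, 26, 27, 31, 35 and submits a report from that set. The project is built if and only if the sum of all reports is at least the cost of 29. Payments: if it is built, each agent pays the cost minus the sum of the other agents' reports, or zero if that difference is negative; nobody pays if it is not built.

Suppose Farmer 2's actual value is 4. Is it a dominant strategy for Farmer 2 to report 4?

Yes

Check each profile of the others' reports and compare truth against every alternative report.
Others report (4, 4, 4): truth gives 0, best alternative gives -13.
Others report (4, 4, 26): truth gives 4, best alternative gives 4.
Others report (4, 4, 27): truth gives 4, best alternative gives 4.
Others report (4, 4, 31): truth gives 4, best alternative gives 4.
Others report (4, 4, 35): truth gives 4, best alternative gives 4.
Others report (4, 26, 4): truth gives 4, best alternative gives 4.
(Remaining 119 profiles checked similarly; truth is weakly best in each.)
In every case the truthful report is at least as good as any alternative, so it is a dominant strategy.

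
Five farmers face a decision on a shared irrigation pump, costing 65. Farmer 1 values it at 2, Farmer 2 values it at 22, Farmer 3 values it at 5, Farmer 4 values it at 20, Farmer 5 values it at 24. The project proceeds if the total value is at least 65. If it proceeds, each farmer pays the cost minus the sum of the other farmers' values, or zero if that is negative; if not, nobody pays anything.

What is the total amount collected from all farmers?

42

Total value 73 ≥ cost 65, so it is built.
Farmer 1: others sum to 71; max(0, 65 - 71) = 0.
Farmer 2: others sum to 51; max(0, 65 - 51) = 14.
Farmer 3: others sum to 68; max(0, 65 - 68) = 0.
Farmer 4: others sum to 53; max(0, 65 - 53) = 12.
Farmer 5: others sum to 49; max(0, 65 - 49) = 16.
Total collected = 0 + 14 + 0 + 12 + 16 = 42.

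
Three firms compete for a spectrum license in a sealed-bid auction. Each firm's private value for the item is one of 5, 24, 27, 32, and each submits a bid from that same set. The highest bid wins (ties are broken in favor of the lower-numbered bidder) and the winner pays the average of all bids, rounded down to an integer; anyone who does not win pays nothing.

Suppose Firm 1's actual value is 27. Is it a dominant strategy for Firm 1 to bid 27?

No

Consider the case where Firm 2 bids 5 and Firm 3 bids 5.
Truthful bid 27: wins, pays 12, utility 27 - 12 = 15.
Bid 5 instead: wins, pays 5, utility 27 - 5 = 22.
Since 22 > 15, bidding 5 is strictly better here, so truthful bidding is not dominant.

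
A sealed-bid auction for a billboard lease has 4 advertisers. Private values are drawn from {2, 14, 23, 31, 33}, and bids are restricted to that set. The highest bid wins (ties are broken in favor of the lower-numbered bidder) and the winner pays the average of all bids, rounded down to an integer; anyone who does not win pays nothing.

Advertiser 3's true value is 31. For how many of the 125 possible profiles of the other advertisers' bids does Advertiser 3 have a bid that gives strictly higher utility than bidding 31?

Others bid (2, 2, 2): truth gives 22; bid 14 gives 26 > 22. Violating.
Others bid (2, 2, 14): truth gives 19; bid 14 gives 23 > 19. Violating.
Others bid (2, 2, 23): truth gives 17; bid 23 gives 19 > 17. Violating.
Others bid (2, 2, 33): truth gives 0; bid 33 gives 14 > 0. Violating.
Others bid (2, 2, 31): truth gives 15; no alternative beats it.
Others bid (2, 14, 31): truth gives 12; no alternative beats it.
(Checking all 125 profiles: 54 have a profitable deviation, 71 do not.)

54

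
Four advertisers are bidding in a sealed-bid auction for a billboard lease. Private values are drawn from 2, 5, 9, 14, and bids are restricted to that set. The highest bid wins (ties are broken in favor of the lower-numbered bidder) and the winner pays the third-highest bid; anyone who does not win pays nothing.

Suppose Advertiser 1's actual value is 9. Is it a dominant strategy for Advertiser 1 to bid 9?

No

Consider the case where Advertiser 2 bids 2, Advertiser 3 bids 2 and Advertiser 4 bids 14.
Truthful bid 9: loses, pays 0, utility 0.
Bid 14 instead: wins, pays 2, utility 9 - 2 = 7.
Since 7 > 0, bidding 14 is strictly better here, so truthful bidding is not dominant.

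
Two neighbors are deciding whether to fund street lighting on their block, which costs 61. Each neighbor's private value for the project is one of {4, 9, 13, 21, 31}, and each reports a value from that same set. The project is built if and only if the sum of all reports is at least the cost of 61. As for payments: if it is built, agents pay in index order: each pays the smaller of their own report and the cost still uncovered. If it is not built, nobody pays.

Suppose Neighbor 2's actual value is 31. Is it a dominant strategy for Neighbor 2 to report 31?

Yes

Check each profile of the others' reports and compare truth against every alternative report.
Others report (31): truth gives 1, best alternative gives 0.
Others report (4): truth gives 0, best alternative gives 0.
Others report (9): truth gives 0, best alternative gives 0.
Others report (13): truth gives 0, best alternative gives 0.
Others report (21): truth gives 0, best alternative gives 0.
In every case the truthful report is at least as good as any alternative, so it is a dominant strategy.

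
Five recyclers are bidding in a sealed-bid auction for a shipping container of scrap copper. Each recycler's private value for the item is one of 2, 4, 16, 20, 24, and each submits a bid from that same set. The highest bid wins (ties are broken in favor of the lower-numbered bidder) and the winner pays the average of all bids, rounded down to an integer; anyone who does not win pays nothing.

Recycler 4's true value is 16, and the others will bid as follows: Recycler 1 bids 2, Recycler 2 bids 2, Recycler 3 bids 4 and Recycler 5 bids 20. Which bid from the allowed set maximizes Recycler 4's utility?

20

Bid 2: loses, pays 0, utility 0.
Bid 4: loses, pays 0, utility 0.
Bid 16: loses, pays 0, utility 0.
Bid 20: wins, pays 9, utility 16 - 9 = 7.
Bid 24: wins, pays 10, utility 16 - 10 = 6.
The best choice is 20 with utility 7.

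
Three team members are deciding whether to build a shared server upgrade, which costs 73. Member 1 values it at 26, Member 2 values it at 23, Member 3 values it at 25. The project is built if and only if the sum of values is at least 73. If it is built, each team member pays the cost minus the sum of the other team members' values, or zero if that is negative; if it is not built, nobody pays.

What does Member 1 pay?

25

Total value 74 ≥ cost 73, so the project is built.
The other team members' values sum to 48.
Cost minus that sum is 73 - 48 = 25.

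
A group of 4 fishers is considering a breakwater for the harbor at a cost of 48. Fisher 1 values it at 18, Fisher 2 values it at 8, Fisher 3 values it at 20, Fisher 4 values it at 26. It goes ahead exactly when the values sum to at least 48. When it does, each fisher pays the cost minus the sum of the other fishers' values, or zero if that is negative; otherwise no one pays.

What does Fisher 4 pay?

2

Total value 72 ≥ cost 48, so the project is built.
The other fishers' values sum to 46.
Cost minus that sum is 48 - 46 = 2.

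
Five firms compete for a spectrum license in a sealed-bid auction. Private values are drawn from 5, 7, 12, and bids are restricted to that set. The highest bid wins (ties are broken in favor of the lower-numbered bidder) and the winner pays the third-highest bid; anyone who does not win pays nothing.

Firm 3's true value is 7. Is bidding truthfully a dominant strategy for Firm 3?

No

Consider the case where Firm 1 bids 5, Firm 2 bids 5, Firm 4 bids 5 and Firm 5 bids 12.
Truthful bid 7: loses, pays 0, utility 0.
Bid 12 instead: wins, pays 5, utility 7 - 5 = 2.
Since 2 > 0, bidding 12 is strictly better here, so truthful bidding is not dominant.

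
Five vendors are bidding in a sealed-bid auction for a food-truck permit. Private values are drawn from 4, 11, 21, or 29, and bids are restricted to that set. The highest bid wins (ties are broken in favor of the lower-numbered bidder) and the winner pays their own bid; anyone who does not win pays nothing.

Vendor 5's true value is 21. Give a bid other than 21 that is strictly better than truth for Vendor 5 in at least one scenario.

11

Suppose Vendor 1 bids 4, Vendor 2 bids 4, Vendor 3 bids 4 and Vendor 4 bids 4.
Bid 21: wins, pays 21, utility 21 - 21 = 0.
Bid 11: wins, pays 11, utility 21 - 11 = 10.
So bidding 11 beats truth here (10 > 0).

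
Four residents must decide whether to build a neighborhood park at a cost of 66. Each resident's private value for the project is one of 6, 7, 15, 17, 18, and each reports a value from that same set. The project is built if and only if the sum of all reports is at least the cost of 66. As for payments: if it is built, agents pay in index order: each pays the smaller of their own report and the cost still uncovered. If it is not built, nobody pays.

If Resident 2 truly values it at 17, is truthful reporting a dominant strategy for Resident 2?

No

Consider the case where Resident 1 reports 15, Resident 3 reports 18 and Resident 4 reports 18.
Truthful report 17: project built, pays 17, utility 17 - 17 = 0.
Report 15 instead: project built, pays 15, utility 17 - 15 = 2.
Since 2 > 0, reporting 15 is strictly better here, so truthful reporting is not dominant.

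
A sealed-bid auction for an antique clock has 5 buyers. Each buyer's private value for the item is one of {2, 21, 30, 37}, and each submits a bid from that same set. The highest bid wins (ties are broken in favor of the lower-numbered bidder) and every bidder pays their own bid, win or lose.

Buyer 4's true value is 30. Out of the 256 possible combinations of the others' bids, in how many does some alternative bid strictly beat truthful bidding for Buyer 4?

234

Others bid (2, 2, 2, 2): truth gives 0; bid 21 gives 9 > 0. Violating.
Others bid (2, 2, 2, 21): truth gives 0; bid 21 gives 9 > 0. Violating.
Others bid (2, 2, 2, 37): truth gives -30; bid 2 gives -2 > -30. Violating.
Others bid (2, 2, 21, 37): truth gives -30; bid 2 gives -2 > -30. Violating.
Others bid (2, 2, 2, 30): truth gives 0; no alternative beats it.
Others bid (2, 2, 21, 2): truth gives 0; no alternative beats it.
(Checking all 256 profiles: 234 have a profitable deviation, 22 do not.)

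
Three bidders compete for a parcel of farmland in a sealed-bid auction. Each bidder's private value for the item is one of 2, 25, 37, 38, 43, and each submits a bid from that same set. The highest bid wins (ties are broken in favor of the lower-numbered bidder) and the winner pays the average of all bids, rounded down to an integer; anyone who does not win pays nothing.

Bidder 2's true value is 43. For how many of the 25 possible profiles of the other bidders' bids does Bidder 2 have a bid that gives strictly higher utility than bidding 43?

Others bid (2, 2): truth gives 28; bid 25 gives 34 > 28. Violating.
Others bid (2, 25): truth gives 20; bid 25 gives 26 > 20. Violating.
Others bid (2, 37): truth gives 16; bid 37 gives 18 > 16. Violating.
Others bid (2, 38): truth gives 16; bid 38 gives 17 > 16. Violating.
Others bid (2, 43): truth gives 14; no alternative beats it.
Others bid (25, 43): truth gives 6; no alternative beats it.
(Checking all 25 profiles: 12 have a profitable deviation, 13 do not.)

12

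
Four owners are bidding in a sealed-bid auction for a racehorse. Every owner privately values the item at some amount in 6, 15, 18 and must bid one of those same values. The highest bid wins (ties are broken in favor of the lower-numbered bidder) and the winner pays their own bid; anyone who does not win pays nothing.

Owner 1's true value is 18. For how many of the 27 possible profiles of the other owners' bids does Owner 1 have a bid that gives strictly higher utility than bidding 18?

8

Others bid (6, 6, 6): truth gives 0; bid 6 gives 12 > 0. Violating.
Others bid (6, 6, 15): truth gives 0; bid 15 gives 3 > 0. Violating.
Others bid (6, 15, 6): truth gives 0; bid 15 gives 3 > 0. Violating.
Others bid (6, 15, 15): truth gives 0; bid 15 gives 3 > 0. Violating.
Others bid (6, 6, 18): truth gives 0; no alternative beats it.
Others bid (6, 15, 18): truth gives 0; no alternative beats it.
(Checking all 27 profiles: 8 have a profitable deviation, 19 do not.)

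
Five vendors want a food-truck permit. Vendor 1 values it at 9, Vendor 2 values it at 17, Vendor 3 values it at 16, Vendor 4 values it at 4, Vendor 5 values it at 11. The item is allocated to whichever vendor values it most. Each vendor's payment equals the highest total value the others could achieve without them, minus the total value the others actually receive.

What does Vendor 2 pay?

Vendor 2 has the highest value and receives the item.
Without Vendor 2, the item would go to the next-highest value, 16, so the others could achieve 16.
With Vendor 2 present and winning, the others receive nothing, so their total is 0.
Payment = 16 - 0 = 16.

16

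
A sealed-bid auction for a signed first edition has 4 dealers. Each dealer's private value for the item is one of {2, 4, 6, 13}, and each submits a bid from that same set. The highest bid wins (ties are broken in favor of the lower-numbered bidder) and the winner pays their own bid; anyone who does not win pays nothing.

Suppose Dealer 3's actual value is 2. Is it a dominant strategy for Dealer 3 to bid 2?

Check each profile of the others' bids and compare truth against every alternative bid.
Others bid (2, 2, 2): truth gives 0, best alternative gives -2.
Others bid (2, 2, 4): truth gives 0, best alternative gives -2.
Others bid (2, 2, 6): truth gives 0, best alternative gives 0.
Others bid (2, 2, 13): truth gives 0, best alternative gives 0.
Others bid (2, 4, 2): truth gives 0, best alternative gives 0.
Others bid (2, 4, 4): truth gives 0, best alternative gives 0.
(Remaining 58 profiles checked similarly; truth is weakly best in each.)
In every case the truthful bid is at least as good as any alternative, so it is a dominant strategy.

Yes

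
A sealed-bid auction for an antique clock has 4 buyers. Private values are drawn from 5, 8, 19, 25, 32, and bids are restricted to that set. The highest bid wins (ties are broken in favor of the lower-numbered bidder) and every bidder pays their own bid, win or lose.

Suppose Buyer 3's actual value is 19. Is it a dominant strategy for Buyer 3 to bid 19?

No

Consider the case where Buyer 1 bids 5, Buyer 2 bids 5 and Buyer 4 bids 5.
Truthful bid 19: wins, pays 19, utility 19 - 19 = 0.
Bid 8 instead: wins, pays 8, utility 19 - 8 = 11.
Since 11 > 0, bidding 8 is strictly better here, so truthful bidding is not dominant.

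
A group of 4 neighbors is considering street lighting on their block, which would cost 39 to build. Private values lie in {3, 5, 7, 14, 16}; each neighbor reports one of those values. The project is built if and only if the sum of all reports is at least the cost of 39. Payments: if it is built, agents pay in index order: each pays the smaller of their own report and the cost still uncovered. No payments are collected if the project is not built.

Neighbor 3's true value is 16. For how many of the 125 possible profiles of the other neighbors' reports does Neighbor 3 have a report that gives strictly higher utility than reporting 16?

Others report (3, 7, 16): truth gives 0; report 14 gives 2 > 0. Violating.
Others report (3, 14, 14): truth gives 0; report 14 gives 2 > 0. Violating.
Others report (3, 14, 16): truth gives 0; report 7 gives 9 > 0. Violating.
Others report (3, 16, 7): truth gives 0; report 14 gives 2 > 0. Violating.
Others report (3, 3, 3): truth gives 0; no alternative beats it.
Others report (3, 3, 5): truth gives 0; no alternative beats it.
(Checking all 125 profiles: 70 have a profitable deviation, 55 do not.)

70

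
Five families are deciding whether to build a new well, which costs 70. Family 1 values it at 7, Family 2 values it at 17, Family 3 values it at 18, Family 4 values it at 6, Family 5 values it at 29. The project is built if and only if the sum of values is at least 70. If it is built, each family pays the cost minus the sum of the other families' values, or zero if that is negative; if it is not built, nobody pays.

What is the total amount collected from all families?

Total value 77 ≥ cost 70, so it is built.
Family 1: others sum to 70; max(0, 70 - 70) = 0.
Family 2: others sum to 60; max(0, 70 - 60) = 10.
Family 3: others sum to 59; max(0, 70 - 59) = 11.
Family 4: others sum to 71; max(0, 70 - 71) = 0.
Family 5: others sum to 48; max(0, 70 - 48) = 22.
Total collected = 0 + 10 + 11 + 0 + 22 = 43.

43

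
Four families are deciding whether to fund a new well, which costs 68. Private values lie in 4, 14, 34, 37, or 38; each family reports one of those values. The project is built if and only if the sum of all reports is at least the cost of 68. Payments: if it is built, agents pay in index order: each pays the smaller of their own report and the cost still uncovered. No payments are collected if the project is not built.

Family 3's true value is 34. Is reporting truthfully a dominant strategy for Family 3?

No

Consider the case where Family 1 reports 4, Family 2 reports 14 and Family 4 reports 37.
Truthful report 34: project built, pays 34, utility 34 - 34 = 0.
Report 14 instead: project built, pays 14, utility 34 - 14 = 20.
Since 20 > 0, reporting 14 is strictly better here, so truthful reporting is not dominant.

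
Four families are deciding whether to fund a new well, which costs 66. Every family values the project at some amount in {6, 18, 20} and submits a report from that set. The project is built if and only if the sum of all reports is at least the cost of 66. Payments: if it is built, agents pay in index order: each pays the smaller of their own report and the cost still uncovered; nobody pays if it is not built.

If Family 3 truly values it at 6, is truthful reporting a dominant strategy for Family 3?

Check each profile of the others' reports and compare truth against every alternative report.
Others report (18, 18, 18): truth gives 0, best alternative gives -12.
Others report (18, 18, 20): truth gives 0, best alternative gives -12.
Others report (18, 20, 18): truth gives 0, best alternative gives -12.
Others report (18, 20, 20): truth gives 0, best alternative gives -12.
Others report (20, 18, 18): truth gives 0, best alternative gives -12.
Others report (20, 18, 20): truth gives 0, best alternative gives -12.
(Remaining 21 profiles checked similarly; truth is weakly best in each.)
In every case the truthful report is at least as good as any alternative, so it is a dominant strategy.

Yes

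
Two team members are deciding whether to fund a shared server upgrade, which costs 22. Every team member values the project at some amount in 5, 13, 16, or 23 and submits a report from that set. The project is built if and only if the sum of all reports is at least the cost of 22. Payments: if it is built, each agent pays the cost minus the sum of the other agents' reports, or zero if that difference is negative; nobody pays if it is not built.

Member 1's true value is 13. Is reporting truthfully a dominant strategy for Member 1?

Check each profile of the others' reports and compare truth against every alternative report.
Others report (23): truth gives 13, best alternative gives 13.
Others report (16): truth gives 7, best alternative gives 7.
Others report (13): truth gives 4, best alternative gives 4.
Others report (5): truth gives 0, best alternative gives 0.
In every case the truthful report is at least as good as any alternative, so it is a dominant strategy.

Yes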